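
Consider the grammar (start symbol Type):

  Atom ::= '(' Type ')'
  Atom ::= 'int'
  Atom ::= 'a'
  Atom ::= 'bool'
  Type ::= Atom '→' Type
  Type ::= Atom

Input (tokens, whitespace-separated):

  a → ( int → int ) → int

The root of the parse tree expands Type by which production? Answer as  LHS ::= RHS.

Type ::= Atom '→' Type

[Type [Atom a] → [Type [Atom ( [Type [Atom int] → [Type [Atom int]]] )] → [Type [Atom int]]]]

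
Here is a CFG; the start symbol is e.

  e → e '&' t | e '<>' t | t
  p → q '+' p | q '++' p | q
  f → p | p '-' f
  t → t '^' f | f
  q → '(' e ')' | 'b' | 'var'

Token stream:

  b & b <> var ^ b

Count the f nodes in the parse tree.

4

[e [e [e [t [f [p [q b]]]]] & [t [f [p [q b]]]]] <> [t [t [f [p [q var]]]] ^ [f [p [q b]]]]]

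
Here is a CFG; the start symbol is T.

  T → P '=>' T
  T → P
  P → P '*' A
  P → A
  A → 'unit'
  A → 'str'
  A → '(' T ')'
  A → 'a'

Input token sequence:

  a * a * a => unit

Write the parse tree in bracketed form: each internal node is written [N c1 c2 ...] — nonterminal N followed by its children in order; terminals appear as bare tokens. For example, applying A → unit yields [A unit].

[T [P [P [P [A a]] * [A a]] * [A a]] => [T [P [A unit]]]]

T
P => T
P * A => T
P * A * A => T
A * A * A => T
a * A * A => T
a * a * A => T
a * a * a => T
a * a * a => P
a * a * a => A
a * a * a => unit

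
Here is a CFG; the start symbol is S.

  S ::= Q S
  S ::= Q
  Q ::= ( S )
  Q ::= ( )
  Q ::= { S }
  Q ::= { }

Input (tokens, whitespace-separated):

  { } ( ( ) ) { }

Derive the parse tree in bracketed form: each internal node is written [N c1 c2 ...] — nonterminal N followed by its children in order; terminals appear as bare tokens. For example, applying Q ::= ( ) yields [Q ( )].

S
Q S
{ } S
{ } Q S
{ } ( S ) S
{ } ( Q ) S
{ } ( ( ) ) S
{ } ( ( ) ) Q
{ } ( ( ) ) { }

[S [Q { }] [S [Q ( [S [Q ( )]] )] [S [Q { }]]]]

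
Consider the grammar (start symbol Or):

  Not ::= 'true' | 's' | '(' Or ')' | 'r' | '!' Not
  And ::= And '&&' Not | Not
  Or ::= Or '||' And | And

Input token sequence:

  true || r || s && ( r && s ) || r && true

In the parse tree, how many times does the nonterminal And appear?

8

[Or [Or [Or [Or [And [Not true]]] || [And [Not r]]] || [And [And [Not s]] && [Not ( [Or [And [And [Not r]] && [Not s]]] )]]] || [And [And [Not r]] && [Not true]]]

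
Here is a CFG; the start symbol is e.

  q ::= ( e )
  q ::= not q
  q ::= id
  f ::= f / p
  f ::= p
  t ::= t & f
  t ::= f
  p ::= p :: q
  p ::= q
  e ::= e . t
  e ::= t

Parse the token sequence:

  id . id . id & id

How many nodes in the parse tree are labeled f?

4

[e [e [e [t [f [p [q id]]]]] . [t [f [p [q id]]]]] . [t [t [f [p [q id]]]] & [f [p [q id]]]]]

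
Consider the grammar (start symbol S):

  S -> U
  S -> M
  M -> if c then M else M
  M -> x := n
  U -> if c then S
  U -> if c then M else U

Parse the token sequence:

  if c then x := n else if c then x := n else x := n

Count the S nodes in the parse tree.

1

[S [M if c then [M x := n] else [M if c then [M x := n] else [M x := n]]]]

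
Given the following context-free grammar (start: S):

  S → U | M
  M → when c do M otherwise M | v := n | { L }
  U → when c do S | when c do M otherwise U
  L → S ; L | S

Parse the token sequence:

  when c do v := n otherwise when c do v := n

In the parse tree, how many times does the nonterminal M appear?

[S [U when c do [M v := n] otherwise [U when c do [S [M v := n]]]]]

2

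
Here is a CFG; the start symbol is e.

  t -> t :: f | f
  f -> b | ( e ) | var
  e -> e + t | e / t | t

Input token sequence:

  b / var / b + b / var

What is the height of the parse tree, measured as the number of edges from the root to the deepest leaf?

[e [e [e [e [e [t [f b]]] / [t [f var]]] / [t [f b]]] + [t [f b]]] / [t [f var]]]

7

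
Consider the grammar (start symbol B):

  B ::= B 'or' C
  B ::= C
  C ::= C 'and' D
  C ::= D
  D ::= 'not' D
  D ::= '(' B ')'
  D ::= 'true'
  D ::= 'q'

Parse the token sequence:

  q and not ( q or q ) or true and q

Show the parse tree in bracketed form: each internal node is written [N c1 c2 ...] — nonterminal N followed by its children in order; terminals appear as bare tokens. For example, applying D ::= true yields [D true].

B
B or C
C or C
C and D or C
D and D or C
q and D or C
q and not D or C
q and not ( B ) or C
q and not ( B or C ) or C
q and not ( C or C ) or C
q and not ( D or C ) or C
q and not ( q or C ) or C
q and not ( q or D ) or C
q and not ( q or q ) or C
q and not ( q or q ) or C and D
q and not ( q or q ) or D and D
q and not ( q or q ) or true and D
q and not ( q or q ) or true and q

[B [B [C [C [D q]] and [D not [D ( [B [B [C [D q]]] or [C [D q]]] )]]]] or [C [C [D true]] and [D q]]]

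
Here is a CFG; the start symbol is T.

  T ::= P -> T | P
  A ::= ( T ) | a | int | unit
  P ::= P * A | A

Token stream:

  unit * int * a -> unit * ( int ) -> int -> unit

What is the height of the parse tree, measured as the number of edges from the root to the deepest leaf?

[T [P [P [P [A unit]] * [A int]] * [A a]] -> [T [P [P [A unit]] * [A ( [T [P [A int]]] )]] -> [T [P [A int]] -> [T [P [A unit]]]]]]

7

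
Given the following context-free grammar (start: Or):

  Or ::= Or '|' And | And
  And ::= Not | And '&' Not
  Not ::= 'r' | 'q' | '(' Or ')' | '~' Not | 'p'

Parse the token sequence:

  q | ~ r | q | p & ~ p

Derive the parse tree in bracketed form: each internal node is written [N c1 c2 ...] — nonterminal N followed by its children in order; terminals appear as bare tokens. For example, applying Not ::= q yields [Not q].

[Or [Or [Or [Or [And [Not q]]] | [And [Not ~ [Not r]]]] | [And [Not q]]] | [And [And [Not p]] & [Not ~ [Not p]]]]

Or
Or | And
Or | And | And
Or | And | And | And
And | And | And | And
Not | And | And | And
q | And | And | And
q | Not | And | And
q | ~ Not | And | And
q | ~ r | And | And
q | ~ r | Not | And
q | ~ r | q | And
q | ~ r | q | And & Not
q | ~ r | q | Not & Not
q | ~ r | q | p & Not
q | ~ r | q | p & ~ Not
q | ~ r | q | p & ~ p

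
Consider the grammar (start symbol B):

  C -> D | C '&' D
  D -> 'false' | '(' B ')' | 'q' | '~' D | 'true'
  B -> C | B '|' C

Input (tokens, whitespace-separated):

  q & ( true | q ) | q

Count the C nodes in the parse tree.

5

[B [B [C [C [D q]] & [D ( [B [B [C [D true]]] | [C [D q]]] )]]] | [C [D q]]]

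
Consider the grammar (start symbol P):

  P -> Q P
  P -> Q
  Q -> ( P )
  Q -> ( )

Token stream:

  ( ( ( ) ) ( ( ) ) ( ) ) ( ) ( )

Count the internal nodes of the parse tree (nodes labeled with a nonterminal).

16

[P [Q ( [P [Q ( [P [Q ( )]] )] [P [Q ( [P [Q ( )]] )] [P [Q ( )]]]] )] [P [Q ( )] [P [Q ( )]]]]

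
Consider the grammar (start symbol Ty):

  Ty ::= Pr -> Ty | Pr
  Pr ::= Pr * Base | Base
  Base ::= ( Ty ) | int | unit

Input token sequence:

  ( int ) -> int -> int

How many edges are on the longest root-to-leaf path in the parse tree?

[Ty [Pr [Base ( [Ty [Pr [Base int]]] )]] -> [Ty [Pr [Base int]] -> [Ty [Pr [Base int]]]]]

6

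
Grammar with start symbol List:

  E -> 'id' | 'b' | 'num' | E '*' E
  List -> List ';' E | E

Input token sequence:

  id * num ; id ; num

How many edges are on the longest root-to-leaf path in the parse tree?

[List [List [List [E [E id] * [E num]]] ; [E id]] ; [E num]]

5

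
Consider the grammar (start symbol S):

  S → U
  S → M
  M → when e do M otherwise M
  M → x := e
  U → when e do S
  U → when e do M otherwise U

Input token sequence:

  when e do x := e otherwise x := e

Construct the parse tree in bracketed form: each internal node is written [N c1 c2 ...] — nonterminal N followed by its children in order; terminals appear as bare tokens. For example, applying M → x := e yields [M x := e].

[S [M when e do [M x := e] otherwise [M x := e]]]

S
M
when e do M otherwise M
when e do x := e otherwise M
when e do x := e otherwise x := e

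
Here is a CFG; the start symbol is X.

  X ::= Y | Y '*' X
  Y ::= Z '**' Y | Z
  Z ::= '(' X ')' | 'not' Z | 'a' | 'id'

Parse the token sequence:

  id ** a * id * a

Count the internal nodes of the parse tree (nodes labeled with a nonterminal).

[X [Y [Z id] ** [Y [Z a]]] * [X [Y [Z id]] * [X [Y [Z a]]]]]

11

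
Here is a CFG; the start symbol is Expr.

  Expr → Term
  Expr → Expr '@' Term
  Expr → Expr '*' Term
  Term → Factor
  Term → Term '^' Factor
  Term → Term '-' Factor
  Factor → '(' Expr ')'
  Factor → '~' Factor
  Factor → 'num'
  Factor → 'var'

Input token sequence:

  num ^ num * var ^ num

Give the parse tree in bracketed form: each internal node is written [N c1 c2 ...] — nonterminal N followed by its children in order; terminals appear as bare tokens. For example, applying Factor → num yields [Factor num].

Expr
Expr * Term
Term * Term
Term ^ Factor * Term
Factor ^ Factor * Term
num ^ Factor * Term
num ^ num * Term
num ^ num * Term ^ Factor
num ^ num * Factor ^ Factor
num ^ num * var ^ Factor
num ^ num * var ^ num

[Expr [Expr [Term [Term [Factor num]] ^ [Factor num]]] * [Term [Term [Factor var]] ^ [Factor num]]]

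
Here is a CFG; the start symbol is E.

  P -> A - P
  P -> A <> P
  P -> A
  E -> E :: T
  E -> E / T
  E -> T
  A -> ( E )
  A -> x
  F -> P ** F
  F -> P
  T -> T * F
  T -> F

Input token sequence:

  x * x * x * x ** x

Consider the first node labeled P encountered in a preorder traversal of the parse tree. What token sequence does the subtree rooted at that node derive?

x

[E [T [T [T [T [F [P [A x]]]] * [F [P [A x]]]] * [F [P [A x]]]] * [F [P [A x]] ** [F [P [A x]]]]]]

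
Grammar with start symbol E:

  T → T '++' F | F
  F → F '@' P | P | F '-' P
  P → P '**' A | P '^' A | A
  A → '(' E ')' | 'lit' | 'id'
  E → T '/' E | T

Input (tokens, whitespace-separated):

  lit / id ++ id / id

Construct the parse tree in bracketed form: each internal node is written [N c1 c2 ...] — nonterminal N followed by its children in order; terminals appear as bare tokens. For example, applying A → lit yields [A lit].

[E [T [F [P [A lit]]]] / [E [T [T [F [P [A id]]]] ++ [F [P [A id]]]] / [E [T [F [P [A id]]]]]]]

E
T / E
F / E
P / E
A / E
lit / E
lit / T / E
lit / T ++ F / E
lit / F ++ F / E
lit / P ++ F / E
lit / A ++ F / E
lit / id ++ F / E
lit / id ++ P / E
lit / id ++ A / E
lit / id ++ id / E
lit / id ++ id / T
lit / id ++ id / F
lit / id ++ id / P
lit / id ++ id / A
lit / id ++ id / id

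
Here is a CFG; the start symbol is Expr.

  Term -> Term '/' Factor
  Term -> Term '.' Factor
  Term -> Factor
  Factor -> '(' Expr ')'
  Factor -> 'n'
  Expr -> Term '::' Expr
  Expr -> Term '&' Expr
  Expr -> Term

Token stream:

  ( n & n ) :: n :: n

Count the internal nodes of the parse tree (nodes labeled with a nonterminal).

15

[Expr [Term [Factor ( [Expr [Term [Factor n]] & [Expr [Term [Factor n]]]] )]] :: [Expr [Term [Factor n]] :: [Expr [Term [Factor n]]]]]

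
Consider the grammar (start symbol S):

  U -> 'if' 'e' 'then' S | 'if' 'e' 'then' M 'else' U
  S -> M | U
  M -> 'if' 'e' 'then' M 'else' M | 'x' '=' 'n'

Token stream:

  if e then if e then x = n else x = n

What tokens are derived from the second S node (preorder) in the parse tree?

if e then x = n else x = n

[S [U if e then [S [M if e then [M x = n] else [M x = n]]]]]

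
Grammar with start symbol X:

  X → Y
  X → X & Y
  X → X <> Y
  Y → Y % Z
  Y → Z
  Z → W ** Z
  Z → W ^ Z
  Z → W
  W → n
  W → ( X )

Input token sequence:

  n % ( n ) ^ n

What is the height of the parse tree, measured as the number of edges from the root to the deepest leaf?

[X [Y [Y [Z [W n]]] % [Z [W ( [X [Y [Z [W n]]]] )] ^ [Z [W n]]]]]

8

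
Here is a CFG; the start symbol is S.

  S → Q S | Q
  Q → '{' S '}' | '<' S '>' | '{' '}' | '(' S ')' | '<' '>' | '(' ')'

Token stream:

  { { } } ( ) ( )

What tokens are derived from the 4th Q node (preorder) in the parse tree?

( )

[S [Q { [S [Q { }]] }] [S [Q ( )] [S [Q ( )]]]]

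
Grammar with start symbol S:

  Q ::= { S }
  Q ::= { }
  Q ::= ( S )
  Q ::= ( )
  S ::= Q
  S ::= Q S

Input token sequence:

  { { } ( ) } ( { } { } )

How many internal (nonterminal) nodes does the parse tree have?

12

[S [Q { [S [Q { }] [S [Q ( )]]] }] [S [Q ( [S [Q { }] [S [Q { }]]] )]]]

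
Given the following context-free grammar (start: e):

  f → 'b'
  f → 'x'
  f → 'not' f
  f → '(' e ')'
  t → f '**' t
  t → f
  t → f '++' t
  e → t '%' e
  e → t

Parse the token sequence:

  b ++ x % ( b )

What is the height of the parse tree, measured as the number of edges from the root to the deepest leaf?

7

[e [t [f b] ++ [t [f x]]] % [e [t [f ( [e [t [f b]]] )]]]]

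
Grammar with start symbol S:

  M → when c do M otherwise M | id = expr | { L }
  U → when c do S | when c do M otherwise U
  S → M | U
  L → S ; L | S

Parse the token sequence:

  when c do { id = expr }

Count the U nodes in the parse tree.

1

[S [U when c do [S [M { [L [S [M id = expr]]] }]]]]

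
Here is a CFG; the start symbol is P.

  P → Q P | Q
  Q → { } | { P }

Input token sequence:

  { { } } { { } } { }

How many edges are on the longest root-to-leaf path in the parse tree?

5

[P [Q { [P [Q { }]] }] [P [Q { [P [Q { }]] }] [P [Q { }]]]]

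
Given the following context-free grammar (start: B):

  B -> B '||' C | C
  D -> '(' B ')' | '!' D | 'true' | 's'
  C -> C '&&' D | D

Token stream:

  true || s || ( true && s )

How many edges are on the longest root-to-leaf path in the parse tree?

7

[B [B [B [C [D true]]] || [C [D s]]] || [C [D ( [B [C [C [D true]] && [D s]]] )]]]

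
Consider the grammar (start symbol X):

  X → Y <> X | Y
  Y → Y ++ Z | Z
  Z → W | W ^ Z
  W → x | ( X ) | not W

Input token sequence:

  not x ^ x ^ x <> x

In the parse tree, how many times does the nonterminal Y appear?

2

[X [Y [Z [W not [W x]] ^ [Z [W x] ^ [Z [W x]]]]] <> [X [Y [Z [W x]]]]]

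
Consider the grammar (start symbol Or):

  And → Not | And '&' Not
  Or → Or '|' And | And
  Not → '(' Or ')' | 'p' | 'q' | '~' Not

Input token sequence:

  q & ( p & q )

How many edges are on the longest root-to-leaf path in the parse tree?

7

[Or [And [And [Not q]] & [Not ( [Or [And [And [Not p]] & [Not q]]] )]]]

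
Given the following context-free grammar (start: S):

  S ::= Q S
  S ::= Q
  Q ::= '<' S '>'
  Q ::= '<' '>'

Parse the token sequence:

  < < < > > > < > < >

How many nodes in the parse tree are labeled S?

[S [Q < [S [Q < [S [Q < >]] >]] >] [S [Q < >] [S [Q < >]]]]

5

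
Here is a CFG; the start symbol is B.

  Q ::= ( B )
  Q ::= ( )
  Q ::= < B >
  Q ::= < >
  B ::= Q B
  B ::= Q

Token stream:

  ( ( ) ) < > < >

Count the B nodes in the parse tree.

[B [Q ( [B [Q ( )]] )] [B [Q < >] [B [Q < >]]]]

4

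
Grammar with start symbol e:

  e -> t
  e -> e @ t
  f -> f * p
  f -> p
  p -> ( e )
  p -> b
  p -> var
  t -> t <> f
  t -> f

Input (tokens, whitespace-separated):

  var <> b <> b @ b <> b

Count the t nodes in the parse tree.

5

[e [e [t [t [t [f [p var]]] <> [f [p b]]] <> [f [p b]]]] @ [t [t [f [p b]]] <> [f [p b]]]]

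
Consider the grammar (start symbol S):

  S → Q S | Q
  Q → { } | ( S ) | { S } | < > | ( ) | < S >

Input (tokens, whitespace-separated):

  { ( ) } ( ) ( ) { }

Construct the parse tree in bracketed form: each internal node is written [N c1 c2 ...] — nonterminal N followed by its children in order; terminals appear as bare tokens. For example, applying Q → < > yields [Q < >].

S
Q S
{ S } S
{ Q } S
{ ( ) } S
{ ( ) } Q S
{ ( ) } ( ) S
{ ( ) } ( ) Q S
{ ( ) } ( ) ( ) S
{ ( ) } ( ) ( ) Q
{ ( ) } ( ) ( ) { }

[S [Q { [S [Q ( )]] }] [S [Q ( )] [S [Q ( )] [S [Q { }]]]]]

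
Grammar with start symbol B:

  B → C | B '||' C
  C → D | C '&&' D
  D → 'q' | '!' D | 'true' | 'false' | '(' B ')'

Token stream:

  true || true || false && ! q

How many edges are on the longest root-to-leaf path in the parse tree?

5

[B [B [B [C [D true]]] || [C [D true]]] || [C [C [D false]] && [D ! [D q]]]]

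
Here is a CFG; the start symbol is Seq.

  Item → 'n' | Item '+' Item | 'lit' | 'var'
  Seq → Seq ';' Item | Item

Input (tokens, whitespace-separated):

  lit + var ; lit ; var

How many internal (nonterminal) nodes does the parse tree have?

[Seq [Seq [Seq [Item [Item lit] + [Item var]]] ; [Item lit]] ; [Item var]]

8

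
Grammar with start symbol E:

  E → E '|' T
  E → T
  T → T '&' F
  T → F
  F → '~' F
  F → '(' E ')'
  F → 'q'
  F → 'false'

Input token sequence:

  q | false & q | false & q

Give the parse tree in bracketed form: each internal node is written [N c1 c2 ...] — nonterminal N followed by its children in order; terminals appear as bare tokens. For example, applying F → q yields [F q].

[E [E [E [T [F q]]] | [T [T [F false]] & [F q]]] | [T [T [F false]] & [F q]]]

E
E | T
E | T | T
T | T | T
F | T | T
q | T | T
q | T & F | T
q | F & F | T
q | false & F | T
q | false & q | T
q | false & q | T & F
q | false & q | F & F
q | false & q | false & F
q | false & q | false & q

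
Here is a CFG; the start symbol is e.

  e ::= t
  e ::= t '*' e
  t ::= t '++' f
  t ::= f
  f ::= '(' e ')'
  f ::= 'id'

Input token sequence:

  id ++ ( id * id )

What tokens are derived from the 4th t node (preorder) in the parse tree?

id

[e [t [t [f id]] ++ [f ( [e [t [f id]] * [e [t [f id]]]] )]]]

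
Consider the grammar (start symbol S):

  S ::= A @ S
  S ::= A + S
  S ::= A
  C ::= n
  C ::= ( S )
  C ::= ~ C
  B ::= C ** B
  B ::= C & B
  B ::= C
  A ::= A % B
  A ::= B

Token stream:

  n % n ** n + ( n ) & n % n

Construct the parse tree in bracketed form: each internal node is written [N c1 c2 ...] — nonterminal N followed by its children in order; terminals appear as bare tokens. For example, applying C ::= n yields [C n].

[S [A [A [B [C n]]] % [B [C n] ** [B [C n]]]] + [S [A [A [B [C ( [S [A [B [C n]]]] )] & [B [C n]]]] % [B [C n]]]]]

S
A + S
A % B + S
B % B + S
C % B + S
n % B + S
n % C ** B + S
n % n ** B + S
n % n ** C + S
n % n ** n + S
n % n ** n + A
n % n ** n + A % B
n % n ** n + B % B
n % n ** n + C & B % B
n % n ** n + ( S ) & B % B
n % n ** n + ( A ) & B % B
n % n ** n + ( B ) & B % B
n % n ** n + ( C ) & B % B
n % n ** n + ( n ) & B % B
n % n ** n + ( n ) & C % B
n % n ** n + ( n ) & n % B
n % n ** n + ( n ) & n % C
n % n ** n + ( n ) & n % n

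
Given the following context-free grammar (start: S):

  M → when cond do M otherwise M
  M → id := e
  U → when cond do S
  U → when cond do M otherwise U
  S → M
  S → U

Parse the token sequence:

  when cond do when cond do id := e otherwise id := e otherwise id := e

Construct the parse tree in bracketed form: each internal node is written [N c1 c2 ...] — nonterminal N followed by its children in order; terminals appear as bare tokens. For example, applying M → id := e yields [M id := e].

S
M
when cond do M otherwise M
when cond do when cond do M otherwise M otherwise M
when cond do when cond do id := e otherwise M otherwise M
when cond do when cond do id := e otherwise id := e otherwise M
when cond do when cond do id := e otherwise id := e otherwise id := e

[S [M when cond do [M when cond do [M id := e] otherwise [M id := e]] otherwise [M id := e]]]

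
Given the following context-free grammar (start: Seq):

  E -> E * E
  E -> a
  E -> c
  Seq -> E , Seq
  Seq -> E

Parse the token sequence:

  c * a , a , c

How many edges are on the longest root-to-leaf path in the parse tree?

4

[Seq [E [E c] * [E a]] , [Seq [E a] , [Seq [E c]]]]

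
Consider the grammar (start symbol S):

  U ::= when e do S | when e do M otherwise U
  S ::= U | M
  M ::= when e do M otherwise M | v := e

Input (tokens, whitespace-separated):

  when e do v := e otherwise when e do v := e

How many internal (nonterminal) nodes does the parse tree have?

[S [U when e do [M v := e] otherwise [U when e do [S [M v := e]]]]]

6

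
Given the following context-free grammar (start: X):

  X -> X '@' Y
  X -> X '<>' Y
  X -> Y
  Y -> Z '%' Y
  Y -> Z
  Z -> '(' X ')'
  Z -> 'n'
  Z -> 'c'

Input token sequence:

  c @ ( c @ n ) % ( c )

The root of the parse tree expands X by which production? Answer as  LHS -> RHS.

[X [X [Y [Z c]]] @ [Y [Z ( [X [X [Y [Z c]]] @ [Y [Z n]]] )] % [Y [Z ( [X [Y [Z c]]] )]]]]

X -> X '@' Y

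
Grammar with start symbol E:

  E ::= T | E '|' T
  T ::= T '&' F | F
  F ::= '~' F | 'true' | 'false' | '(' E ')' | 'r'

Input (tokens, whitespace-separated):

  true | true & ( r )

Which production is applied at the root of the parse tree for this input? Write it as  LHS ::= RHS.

[E [E [T [F true]]] | [T [T [F true]] & [F ( [E [T [F r]]] )]]]

E ::= E '|' T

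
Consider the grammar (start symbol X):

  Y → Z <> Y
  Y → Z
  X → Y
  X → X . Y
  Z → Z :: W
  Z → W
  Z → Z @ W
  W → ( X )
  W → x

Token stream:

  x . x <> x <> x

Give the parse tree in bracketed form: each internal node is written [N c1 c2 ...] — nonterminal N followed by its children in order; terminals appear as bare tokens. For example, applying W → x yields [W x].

X
X . Y
Y . Y
Z . Y
W . Y
x . Y
x . Z <> Y
x . W <> Y
x . x <> Y
x . x <> Z <> Y
x . x <> W <> Y
x . x <> x <> Y
x . x <> x <> Z
x . x <> x <> W
x . x <> x <> x

[X [X [Y [Z [W x]]]] . [Y [Z [W x]] <> [Y [Z [W x]] <> [Y [Z [W x]]]]]]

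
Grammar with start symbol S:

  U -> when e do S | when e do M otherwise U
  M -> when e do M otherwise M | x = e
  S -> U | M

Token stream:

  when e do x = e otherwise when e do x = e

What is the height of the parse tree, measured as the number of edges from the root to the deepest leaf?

5

[S [U when e do [M x = e] otherwise [U when e do [S [M x = e]]]]]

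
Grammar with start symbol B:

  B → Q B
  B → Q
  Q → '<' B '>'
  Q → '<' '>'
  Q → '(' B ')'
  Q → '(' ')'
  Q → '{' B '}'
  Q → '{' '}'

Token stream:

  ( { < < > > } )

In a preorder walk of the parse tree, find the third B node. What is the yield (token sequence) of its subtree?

[B [Q ( [B [Q { [B [Q < [B [Q < >]] >]] }]] )]]

< < > >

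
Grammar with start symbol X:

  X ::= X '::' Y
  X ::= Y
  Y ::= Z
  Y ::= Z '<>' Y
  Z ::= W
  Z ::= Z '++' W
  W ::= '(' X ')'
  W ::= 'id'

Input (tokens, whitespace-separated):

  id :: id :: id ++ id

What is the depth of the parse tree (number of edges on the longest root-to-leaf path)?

6

[X [X [X [Y [Z [W id]]]] :: [Y [Z [W id]]]] :: [Y [Z [Z [W id]] ++ [W id]]]]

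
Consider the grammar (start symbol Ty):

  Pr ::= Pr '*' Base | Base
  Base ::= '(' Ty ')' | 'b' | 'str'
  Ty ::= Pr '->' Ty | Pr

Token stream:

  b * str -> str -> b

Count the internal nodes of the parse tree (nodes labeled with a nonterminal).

[Ty [Pr [Pr [Base b]] * [Base str]] -> [Ty [Pr [Base str]] -> [Ty [Pr [Base b]]]]]

11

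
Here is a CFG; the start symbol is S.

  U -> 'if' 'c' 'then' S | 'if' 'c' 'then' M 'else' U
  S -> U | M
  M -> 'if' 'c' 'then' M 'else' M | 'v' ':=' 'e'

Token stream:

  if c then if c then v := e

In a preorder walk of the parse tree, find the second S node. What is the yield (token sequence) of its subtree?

if c then v := e

[S [U if c then [S [U if c then [S [M v := e]]]]]]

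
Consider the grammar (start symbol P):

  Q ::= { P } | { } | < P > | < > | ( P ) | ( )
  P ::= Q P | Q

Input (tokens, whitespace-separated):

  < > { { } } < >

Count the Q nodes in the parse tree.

4

[P [Q < >] [P [Q { [P [Q { }]] }] [P [Q < >]]]]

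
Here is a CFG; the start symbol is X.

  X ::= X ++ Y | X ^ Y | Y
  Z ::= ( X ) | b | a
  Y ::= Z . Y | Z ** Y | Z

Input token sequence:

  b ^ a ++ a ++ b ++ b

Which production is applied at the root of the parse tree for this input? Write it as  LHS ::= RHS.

X ::= X ++ Y

[X [X [X [X [X [Y [Z b]]] ^ [Y [Z a]]] ++ [Y [Z a]]] ++ [Y [Z b]]] ++ [Y [Z b]]]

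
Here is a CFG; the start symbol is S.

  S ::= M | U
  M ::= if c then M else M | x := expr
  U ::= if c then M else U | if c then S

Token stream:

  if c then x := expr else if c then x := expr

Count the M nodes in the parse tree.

[S [U if c then [M x := expr] else [U if c then [S [M x := expr]]]]]

2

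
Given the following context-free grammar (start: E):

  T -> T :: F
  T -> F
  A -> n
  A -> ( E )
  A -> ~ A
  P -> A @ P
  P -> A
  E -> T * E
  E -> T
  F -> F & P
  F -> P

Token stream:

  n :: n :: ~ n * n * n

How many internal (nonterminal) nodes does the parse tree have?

24

[E [T [T [T [F [P [A n]]]] :: [F [P [A n]]]] :: [F [P [A ~ [A n]]]]] * [E [T [F [P [A n]]]] * [E [T [F [P [A n]]]]]]]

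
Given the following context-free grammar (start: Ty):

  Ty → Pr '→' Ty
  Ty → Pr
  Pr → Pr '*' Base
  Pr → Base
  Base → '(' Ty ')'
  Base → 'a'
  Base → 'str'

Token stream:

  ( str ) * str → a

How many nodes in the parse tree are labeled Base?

[Ty [Pr [Pr [Base ( [Ty [Pr [Base str]]] )]] * [Base str]] → [Ty [Pr [Base a]]]]

4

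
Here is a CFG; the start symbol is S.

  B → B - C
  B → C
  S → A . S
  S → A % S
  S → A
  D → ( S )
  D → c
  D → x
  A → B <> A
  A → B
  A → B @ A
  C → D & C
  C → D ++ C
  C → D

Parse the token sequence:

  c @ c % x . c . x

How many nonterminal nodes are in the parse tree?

[S [A [B [C [D c]]] @ [A [B [C [D c]]]]] % [S [A [B [C [D x]]]] . [S [A [B [C [D c]]]] . [S [A [B [C [D x]]]]]]]]

24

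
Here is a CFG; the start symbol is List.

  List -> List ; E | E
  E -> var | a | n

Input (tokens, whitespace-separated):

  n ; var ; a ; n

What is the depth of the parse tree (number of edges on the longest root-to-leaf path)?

[List [List [List [List [E n]] ; [E var]] ; [E a]] ; [E n]]

5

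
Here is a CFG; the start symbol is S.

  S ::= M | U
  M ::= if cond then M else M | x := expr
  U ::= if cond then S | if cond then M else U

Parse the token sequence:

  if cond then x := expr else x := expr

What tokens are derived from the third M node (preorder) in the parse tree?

x := expr

[S [M if cond then [M x := expr] else [M x := expr]]]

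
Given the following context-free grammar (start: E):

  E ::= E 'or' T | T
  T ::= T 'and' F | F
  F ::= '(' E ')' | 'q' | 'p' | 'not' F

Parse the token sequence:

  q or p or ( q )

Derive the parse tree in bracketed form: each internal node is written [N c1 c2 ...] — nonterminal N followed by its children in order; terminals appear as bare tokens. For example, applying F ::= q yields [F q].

[E [E [E [T [F q]]] or [T [F p]]] or [T [F ( [E [T [F q]]] )]]]

E
E or T
E or T or T
T or T or T
F or T or T
q or T or T
q or F or T
q or p or T
q or p or F
q or p or ( E )
q or p or ( T )
q or p or ( F )
q or p or ( q )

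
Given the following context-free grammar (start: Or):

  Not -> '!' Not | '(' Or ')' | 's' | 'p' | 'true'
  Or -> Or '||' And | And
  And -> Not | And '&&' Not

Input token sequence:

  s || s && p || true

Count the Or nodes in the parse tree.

[Or [Or [Or [And [Not s]]] || [And [And [Not s]] && [Not p]]] || [And [Not true]]]

3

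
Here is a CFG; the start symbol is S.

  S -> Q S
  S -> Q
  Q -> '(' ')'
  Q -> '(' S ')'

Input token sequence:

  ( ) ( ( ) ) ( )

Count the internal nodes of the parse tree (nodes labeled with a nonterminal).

8

[S [Q ( )] [S [Q ( [S [Q ( )]] )] [S [Q ( )]]]]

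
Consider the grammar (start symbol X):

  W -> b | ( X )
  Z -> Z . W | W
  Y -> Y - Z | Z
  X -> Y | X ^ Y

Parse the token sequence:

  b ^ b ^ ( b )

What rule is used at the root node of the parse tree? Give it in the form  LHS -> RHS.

X -> X ^ Y

[X [X [X [Y [Z [W b]]]] ^ [Y [Z [W b]]]] ^ [Y [Z [W ( [X [Y [Z [W b]]]] )]]]]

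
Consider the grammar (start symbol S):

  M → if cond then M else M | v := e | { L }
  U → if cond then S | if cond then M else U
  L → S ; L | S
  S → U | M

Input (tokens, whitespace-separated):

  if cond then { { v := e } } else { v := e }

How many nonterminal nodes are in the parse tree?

[S [M if cond then [M { [L [S [M { [L [S [M v := e]]] }]]] }] else [M { [L [S [M v := e]]] }]]]

13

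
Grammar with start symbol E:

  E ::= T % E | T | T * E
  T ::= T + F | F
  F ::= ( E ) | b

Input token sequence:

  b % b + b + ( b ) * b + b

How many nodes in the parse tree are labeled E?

[E [T [F b]] % [E [T [T [T [F b]] + [F b]] + [F ( [E [T [F b]]] )]] * [E [T [T [F b]] + [F b]]]]]

4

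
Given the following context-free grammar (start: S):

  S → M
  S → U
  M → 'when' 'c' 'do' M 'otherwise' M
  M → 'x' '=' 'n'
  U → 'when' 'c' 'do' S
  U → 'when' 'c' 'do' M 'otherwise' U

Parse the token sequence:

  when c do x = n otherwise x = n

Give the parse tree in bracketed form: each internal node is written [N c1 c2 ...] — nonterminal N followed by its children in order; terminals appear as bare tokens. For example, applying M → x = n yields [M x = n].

[S [M when c do [M x = n] otherwise [M x = n]]]

S
M
when c do M otherwise M
when c do x = n otherwise M
when c do x = n otherwise x = n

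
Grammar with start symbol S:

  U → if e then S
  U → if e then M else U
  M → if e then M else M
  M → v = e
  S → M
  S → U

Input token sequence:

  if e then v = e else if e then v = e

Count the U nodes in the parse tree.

2

[S [U if e then [M v = e] else [U if e then [S [M v = e]]]]]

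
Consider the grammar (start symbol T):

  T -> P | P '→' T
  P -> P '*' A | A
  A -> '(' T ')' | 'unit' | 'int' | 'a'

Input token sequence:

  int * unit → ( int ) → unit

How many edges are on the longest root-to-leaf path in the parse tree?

[T [P [P [A int]] * [A unit]] → [T [P [A ( [T [P [A int]]] )]] → [T [P [A unit]]]]]

7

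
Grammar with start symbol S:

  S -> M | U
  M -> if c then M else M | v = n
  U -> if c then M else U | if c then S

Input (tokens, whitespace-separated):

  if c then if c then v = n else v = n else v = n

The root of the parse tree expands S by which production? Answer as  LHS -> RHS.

[S [M if c then [M if c then [M v = n] else [M v = n]] else [M v = n]]]

S -> M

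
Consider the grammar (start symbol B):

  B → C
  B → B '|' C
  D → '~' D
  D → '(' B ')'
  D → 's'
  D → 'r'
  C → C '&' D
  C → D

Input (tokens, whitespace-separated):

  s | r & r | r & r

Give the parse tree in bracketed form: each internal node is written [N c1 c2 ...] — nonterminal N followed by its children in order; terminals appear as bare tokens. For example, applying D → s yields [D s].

[B [B [B [C [D s]]] | [C [C [D r]] & [D r]]] | [C [C [D r]] & [D r]]]

B
B | C
B | C | C
C | C | C
D | C | C
s | C | C
s | C & D | C
s | D & D | C
s | r & D | C
s | r & r | C
s | r & r | C & D
s | r & r | D & D
s | r & r | r & D
s | r & r | r & r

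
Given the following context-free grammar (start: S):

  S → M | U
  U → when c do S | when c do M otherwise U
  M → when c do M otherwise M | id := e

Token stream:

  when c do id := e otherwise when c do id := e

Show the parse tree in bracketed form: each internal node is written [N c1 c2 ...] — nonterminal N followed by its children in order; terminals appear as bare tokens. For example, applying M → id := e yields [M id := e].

[S [U when c do [M id := e] otherwise [U when c do [S [M id := e]]]]]

S
U
when c do M otherwise U
when c do id := e otherwise U
when c do id := e otherwise when c do S
when c do id := e otherwise when c do M
when c do id := e otherwise when c do id := e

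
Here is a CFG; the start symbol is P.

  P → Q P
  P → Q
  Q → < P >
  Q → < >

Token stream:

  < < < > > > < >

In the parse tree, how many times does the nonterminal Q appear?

4

[P [Q < [P [Q < [P [Q < >]] >]] >] [P [Q < >]]]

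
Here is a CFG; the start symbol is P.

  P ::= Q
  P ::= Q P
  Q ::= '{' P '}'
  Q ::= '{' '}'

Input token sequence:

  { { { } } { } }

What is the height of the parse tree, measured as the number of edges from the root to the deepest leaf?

6

[P [Q { [P [Q { [P [Q { }]] }] [P [Q { }]]] }]]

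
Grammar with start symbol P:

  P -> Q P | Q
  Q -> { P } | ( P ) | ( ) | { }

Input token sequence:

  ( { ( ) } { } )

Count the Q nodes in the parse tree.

[P [Q ( [P [Q { [P [Q ( )]] }] [P [Q { }]]] )]]

4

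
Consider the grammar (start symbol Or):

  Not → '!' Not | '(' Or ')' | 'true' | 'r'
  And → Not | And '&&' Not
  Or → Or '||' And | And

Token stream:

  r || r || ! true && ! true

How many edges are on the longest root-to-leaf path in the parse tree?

[Or [Or [Or [And [Not r]]] || [And [Not r]]] || [And [And [Not ! [Not true]]] && [Not ! [Not true]]]]

5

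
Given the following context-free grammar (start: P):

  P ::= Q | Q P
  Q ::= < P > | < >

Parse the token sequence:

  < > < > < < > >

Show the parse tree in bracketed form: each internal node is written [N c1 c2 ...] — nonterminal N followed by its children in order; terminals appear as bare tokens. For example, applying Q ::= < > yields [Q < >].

[P [Q < >] [P [Q < >] [P [Q < [P [Q < >]] >]]]]

P
Q P
< > P
< > Q P
< > < > P
< > < > Q
< > < > < P >
< > < > < Q >
< > < > < < > >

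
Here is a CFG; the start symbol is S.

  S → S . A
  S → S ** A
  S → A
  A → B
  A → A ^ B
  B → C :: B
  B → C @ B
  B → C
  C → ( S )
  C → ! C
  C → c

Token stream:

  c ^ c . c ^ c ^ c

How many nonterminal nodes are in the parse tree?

[S [S [A [A [B [C c]]] ^ [B [C c]]]] . [A [A [A [B [C c]]] ^ [B [C c]]] ^ [B [C c]]]]

17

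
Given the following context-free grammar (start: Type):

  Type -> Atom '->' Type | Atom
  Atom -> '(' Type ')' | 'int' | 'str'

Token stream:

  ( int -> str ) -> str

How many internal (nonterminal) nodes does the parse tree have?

8

[Type [Atom ( [Type [Atom int] -> [Type [Atom str]]] )] -> [Type [Atom str]]]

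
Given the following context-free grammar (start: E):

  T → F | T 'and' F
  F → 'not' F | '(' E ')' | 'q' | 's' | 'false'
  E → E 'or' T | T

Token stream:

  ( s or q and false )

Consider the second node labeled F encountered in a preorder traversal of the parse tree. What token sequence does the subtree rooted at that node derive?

[E [T [F ( [E [E [T [F s]]] or [T [T [F q]] and [F false]]] )]]]

s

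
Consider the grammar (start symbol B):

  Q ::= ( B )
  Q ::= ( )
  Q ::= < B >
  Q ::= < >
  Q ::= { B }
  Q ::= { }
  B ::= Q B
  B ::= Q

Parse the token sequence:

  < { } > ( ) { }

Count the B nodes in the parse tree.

[B [Q < [B [Q { }]] >] [B [Q ( )] [B [Q { }]]]]

4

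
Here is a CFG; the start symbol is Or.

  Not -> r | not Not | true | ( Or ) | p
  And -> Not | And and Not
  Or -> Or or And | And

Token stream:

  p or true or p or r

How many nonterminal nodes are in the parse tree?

[Or [Or [Or [Or [And [Not p]]] or [And [Not true]]] or [And [Not p]]] or [And [Not r]]]

12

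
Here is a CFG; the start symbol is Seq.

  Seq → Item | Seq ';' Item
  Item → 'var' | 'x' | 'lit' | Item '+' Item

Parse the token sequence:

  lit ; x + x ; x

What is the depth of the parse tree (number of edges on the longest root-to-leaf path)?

[Seq [Seq [Seq [Item lit]] ; [Item [Item x] + [Item x]]] ; [Item x]]

4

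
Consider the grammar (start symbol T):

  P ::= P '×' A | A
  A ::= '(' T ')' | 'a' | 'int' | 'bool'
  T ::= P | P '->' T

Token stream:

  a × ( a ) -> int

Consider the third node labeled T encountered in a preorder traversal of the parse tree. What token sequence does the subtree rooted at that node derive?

int

[T [P [P [A a]] × [A ( [T [P [A a]]] )]] -> [T [P [A int]]]]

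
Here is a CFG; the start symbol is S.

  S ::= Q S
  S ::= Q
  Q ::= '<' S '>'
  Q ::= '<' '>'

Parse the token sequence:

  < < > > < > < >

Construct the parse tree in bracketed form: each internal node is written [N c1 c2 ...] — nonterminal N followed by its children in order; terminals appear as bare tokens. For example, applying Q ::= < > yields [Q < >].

S
Q S
< S > S
< Q > S
< < > > S
< < > > Q S
< < > > < > S
< < > > < > Q
< < > > < > < >

[S [Q < [S [Q < >]] >] [S [Q < >] [S [Q < >]]]]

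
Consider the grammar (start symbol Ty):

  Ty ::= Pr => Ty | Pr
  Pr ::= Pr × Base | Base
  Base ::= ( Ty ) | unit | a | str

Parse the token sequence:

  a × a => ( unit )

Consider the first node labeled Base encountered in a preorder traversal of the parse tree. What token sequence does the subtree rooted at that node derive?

[Ty [Pr [Pr [Base a]] × [Base a]] => [Ty [Pr [Base ( [Ty [Pr [Base unit]]] )]]]]

a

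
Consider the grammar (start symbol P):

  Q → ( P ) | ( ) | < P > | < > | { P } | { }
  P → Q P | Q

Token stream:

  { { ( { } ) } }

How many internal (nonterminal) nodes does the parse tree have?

8

[P [Q { [P [Q { [P [Q ( [P [Q { }]] )]] }]] }]]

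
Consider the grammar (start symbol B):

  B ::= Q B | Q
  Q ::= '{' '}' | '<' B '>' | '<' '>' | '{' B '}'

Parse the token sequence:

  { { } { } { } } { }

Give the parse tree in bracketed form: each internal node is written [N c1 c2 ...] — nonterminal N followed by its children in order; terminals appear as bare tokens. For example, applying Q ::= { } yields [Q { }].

[B [Q { [B [Q { }] [B [Q { }] [B [Q { }]]]] }] [B [Q { }]]]

B
Q B
{ B } B
{ Q B } B
{ { } B } B
{ { } Q B } B
{ { } { } B } B
{ { } { } Q } B
{ { } { } { } } B
{ { } { } { } } Q
{ { } { } { } } { }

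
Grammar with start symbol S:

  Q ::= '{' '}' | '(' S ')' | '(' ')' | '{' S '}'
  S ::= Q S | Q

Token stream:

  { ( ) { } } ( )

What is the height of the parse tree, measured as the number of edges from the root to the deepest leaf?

5

[S [Q { [S [Q ( )] [S [Q { }]]] }] [S [Q ( )]]]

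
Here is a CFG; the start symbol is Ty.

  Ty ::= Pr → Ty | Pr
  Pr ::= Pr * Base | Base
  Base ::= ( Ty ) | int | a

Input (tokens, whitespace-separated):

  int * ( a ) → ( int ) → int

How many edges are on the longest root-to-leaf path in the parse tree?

7

[Ty [Pr [Pr [Base int]] * [Base ( [Ty [Pr [Base a]]] )]] → [Ty [Pr [Base ( [Ty [Pr [Base int]]] )]] → [Ty [Pr [Base int]]]]]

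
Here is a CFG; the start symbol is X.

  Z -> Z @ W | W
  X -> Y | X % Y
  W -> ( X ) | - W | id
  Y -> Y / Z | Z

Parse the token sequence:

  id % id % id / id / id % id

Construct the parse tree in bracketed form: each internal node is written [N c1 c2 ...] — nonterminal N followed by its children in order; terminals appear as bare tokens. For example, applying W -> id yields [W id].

[X [X [X [X [Y [Z [W id]]]] % [Y [Z [W id]]]] % [Y [Y [Y [Z [W id]]] / [Z [W id]]] / [Z [W id]]]] % [Y [Z [W id]]]]

X
X % Y
X % Y % Y
X % Y % Y % Y
Y % Y % Y % Y
Z % Y % Y % Y
W % Y % Y % Y
id % Y % Y % Y
id % Z % Y % Y
id % W % Y % Y
id % id % Y % Y
id % id % Y / Z % Y
id % id % Y / Z / Z % Y
id % id % Z / Z / Z % Y
id % id % W / Z / Z % Y
id % id % id / Z / Z % Y
id % id % id / W / Z % Y
id % id % id / id / Z % Y
id % id % id / id / W % Y
id % id % id / id / id % Y
id % id % id / id / id % Z
id % id % id / id / id % W
id % id % id / id / id % id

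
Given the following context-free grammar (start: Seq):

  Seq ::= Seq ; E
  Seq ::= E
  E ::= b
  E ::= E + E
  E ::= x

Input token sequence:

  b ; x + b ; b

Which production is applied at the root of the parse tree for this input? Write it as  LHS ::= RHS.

[Seq [Seq [Seq [E b]] ; [E [E x] + [E b]]] ; [E b]]

Seq ::= Seq ; E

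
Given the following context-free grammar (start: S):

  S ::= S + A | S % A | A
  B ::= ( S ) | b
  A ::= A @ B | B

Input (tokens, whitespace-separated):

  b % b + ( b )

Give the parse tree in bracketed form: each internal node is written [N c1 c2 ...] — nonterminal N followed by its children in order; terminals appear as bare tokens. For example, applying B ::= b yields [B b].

[S [S [S [A [B b]]] % [A [B b]]] + [A [B ( [S [A [B b]]] )]]]

S
S + A
S % A + A
A % A + A
B % A + A
b % A + A
b % B + A
b % b + A
b % b + B
b % b + ( S )
b % b + ( A )
b % b + ( B )
b % b + ( b )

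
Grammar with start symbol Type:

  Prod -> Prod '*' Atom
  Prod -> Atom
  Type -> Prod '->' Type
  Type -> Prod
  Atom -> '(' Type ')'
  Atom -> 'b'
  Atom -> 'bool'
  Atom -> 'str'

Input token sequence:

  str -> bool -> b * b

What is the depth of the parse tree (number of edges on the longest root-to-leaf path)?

6

[Type [Prod [Atom str]] -> [Type [Prod [Atom bool]] -> [Type [Prod [Prod [Atom b]] * [Atom b]]]]]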